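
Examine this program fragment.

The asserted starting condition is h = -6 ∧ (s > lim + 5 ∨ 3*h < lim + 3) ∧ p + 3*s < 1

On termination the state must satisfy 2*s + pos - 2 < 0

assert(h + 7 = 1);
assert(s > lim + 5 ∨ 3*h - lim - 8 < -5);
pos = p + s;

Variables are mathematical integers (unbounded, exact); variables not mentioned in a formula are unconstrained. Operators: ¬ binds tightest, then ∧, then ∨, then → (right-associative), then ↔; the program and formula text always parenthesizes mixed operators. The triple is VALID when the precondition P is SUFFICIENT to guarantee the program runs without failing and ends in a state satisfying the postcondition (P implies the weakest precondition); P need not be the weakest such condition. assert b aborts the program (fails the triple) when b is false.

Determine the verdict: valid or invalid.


Working backward. After the program, the postcondition 2*s + pos - 2 < 0 must hold; in canonical form it is pos + 2*s < 2.
Before pos := p + s: p + 3*s < 2
Before assert s > lim + 5 ∨ 3*h - lim - 8 < -5: (s > lim + 5 ∨ 3*h < lim + 3) ∧ p + 3*s < 2
Before assert h + 7 = 1: h = -6 ∧ (s > lim + 5 ∨ 3*h < lim + 3) ∧ p + 3*s < 2
The weakest precondition is h = -6 ∧ (s > lim + 5 ∨ 3*h < lim + 3) ∧ p + 3*s < 2.
Check whether h = -6 ∧ (s > lim + 5 ∨ 3*h < lim + 3) ∧ p + 3*s < 1 implies it.
Every state satisfying the precondition satisfies the weakest precondition: the implication holds.
Answer: valid


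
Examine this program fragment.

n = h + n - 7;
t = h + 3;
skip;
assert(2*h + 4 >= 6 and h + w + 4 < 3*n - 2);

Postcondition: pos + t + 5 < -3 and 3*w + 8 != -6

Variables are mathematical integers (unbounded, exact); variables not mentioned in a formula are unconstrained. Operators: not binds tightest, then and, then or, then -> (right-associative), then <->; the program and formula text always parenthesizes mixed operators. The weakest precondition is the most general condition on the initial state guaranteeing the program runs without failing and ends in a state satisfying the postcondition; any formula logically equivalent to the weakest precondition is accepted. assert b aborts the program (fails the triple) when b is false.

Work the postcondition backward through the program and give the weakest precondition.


Working backward. After the program, the postcondition pos + t + 5 < -3 and 3*w + 8 != -6 must hold; in canonical form it is pos + t < -8 and 3*w != -14.
Before assert 2*h + 4 >= 6 and h + w + 4 < 3*n - 2: 2*h >= 2 and h + w < 3*n - 6 and pos + t < -8 and 3*w != -14
Before skip: 2*h >= 2 and h + w < 3*n - 6 and pos + t < -8 and 3*w != -14
Before t := h + 3: 2*h >= 2 and h + w < 3*n - 6 and h + pos < -11 and 3*w != -14
Before n := h + n - 7: 2*h >= 2 and w < 2*h + 3*n - 27 and h + pos < -11 and 3*w != -14
Answer: WP = 2*h >= 2 and w < 2*h + 3*n - 27 and h + pos < -11 and 3*w != -14


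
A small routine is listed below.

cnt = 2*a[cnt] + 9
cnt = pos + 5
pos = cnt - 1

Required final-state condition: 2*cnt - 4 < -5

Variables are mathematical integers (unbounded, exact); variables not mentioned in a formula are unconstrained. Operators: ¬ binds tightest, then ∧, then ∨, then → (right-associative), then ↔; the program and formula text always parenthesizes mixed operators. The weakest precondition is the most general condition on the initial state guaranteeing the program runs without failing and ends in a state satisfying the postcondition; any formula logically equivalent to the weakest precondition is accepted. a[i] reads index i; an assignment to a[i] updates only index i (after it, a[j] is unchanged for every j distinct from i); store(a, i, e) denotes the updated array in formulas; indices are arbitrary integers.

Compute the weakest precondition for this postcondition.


Working backward. After the program, the postcondition 2*cnt - 4 < -5 must hold; in canonical form it is 2*cnt < -1.
Before pos := cnt - 1: 2*cnt < -1
Before cnt := pos + 5: 2*pos < -11
Before cnt := 2*a[cnt] + 9: 2*pos < -11
Answer: WP = 2*pos < -11


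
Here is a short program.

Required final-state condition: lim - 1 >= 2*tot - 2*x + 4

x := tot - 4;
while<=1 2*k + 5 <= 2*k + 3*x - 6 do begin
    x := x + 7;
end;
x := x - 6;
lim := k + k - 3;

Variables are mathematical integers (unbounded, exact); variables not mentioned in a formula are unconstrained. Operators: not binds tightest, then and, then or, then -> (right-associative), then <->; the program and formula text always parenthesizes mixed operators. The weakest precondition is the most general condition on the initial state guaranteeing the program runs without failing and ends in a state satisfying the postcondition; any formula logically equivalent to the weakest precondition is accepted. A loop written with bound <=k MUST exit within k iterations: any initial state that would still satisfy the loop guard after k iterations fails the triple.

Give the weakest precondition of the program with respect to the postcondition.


Working backward. After the program, the postcondition lim - 1 >= 2*tot - 2*x + 4 must hold; in canonical form it is lim + 2*x >= 2*tot + 5.
Before lim := k + k - 3: 2*k + 2*x >= 2*tot + 8
Before x := x - 6: 2*k + 2*x >= 2*tot + 20
Before the loop (bound <=1), unroll the exhaustion recursion (WP_0 = exit-now case; WP_j = one more guarded iteration, up to j = 1):
  WP_0: (not (3*x >= 11)) and 2*k + 2*x >= 2*tot + 20
  WP_1: (3*x >= 11 -> ((not (3*x >= -10)) and 2*k + 2*x >= 2*tot + 6)) and ((not (3*x >= 11)) -> 2*k + 2*x >= 2*tot + 20)
So before the loop: (3*x >= 11 -> ((not (3*x >= -10)) and 2*k + 2*x >= 2*tot + 6)) and ((not (3*x >= 11)) -> 2*k + 2*x >= 2*tot + 20)
Before x := tot - 4: (3*tot >= 23 -> ((not (3*tot >= 2)) and 2*k >= 14)) and ((not (3*tot >= 23)) -> 2*k >= 28)
Answer: WP = (3*tot >= 23 -> ((not (3*tot >= 2)) and 2*k >= 14)) and ((not (3*tot >= 23)) -> 2*k >= 28)


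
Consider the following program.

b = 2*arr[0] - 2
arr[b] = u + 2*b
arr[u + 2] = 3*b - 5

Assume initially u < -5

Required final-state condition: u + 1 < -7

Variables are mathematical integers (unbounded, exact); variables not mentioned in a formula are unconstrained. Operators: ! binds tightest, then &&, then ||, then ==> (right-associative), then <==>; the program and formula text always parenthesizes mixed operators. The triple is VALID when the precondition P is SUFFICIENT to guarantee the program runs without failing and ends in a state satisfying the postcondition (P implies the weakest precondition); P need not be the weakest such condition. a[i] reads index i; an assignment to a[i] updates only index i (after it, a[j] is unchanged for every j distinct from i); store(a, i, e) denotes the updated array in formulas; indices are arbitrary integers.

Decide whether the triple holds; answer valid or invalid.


Working backward. After the program, the postcondition u + 1 < -7 must hold; in canonical form it is u < -8.
Before arr[u + 2] := 3*b - 5: u < -8
Before arr[b] := u + 2*b: u < -8
Before b := 2*arr[0] - 2: u < -8
The weakest precondition is u < -8.
Check whether u < -5 implies it.
Countermodel: at the initial state u = -8, the precondition holds but the weakest precondition fails.
Answer: invalid


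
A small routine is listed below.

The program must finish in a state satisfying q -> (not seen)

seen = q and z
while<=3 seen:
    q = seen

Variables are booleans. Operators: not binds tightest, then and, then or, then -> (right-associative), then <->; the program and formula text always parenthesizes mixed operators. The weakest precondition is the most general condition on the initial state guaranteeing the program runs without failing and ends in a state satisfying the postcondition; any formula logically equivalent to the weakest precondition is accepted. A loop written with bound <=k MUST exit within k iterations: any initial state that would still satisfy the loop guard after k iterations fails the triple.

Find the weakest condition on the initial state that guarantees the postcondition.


Working backward. After the program, q -> (not seen) must hold.
Before the loop (bound <=3), unroll the exhaustion recursion (WP_0 = exit-now case; WP_j = one more guarded iteration, up to j = 3):
  WP_0: (not seen) and (q -> (not seen))
  WP_1: (seen -> ((not seen) and (seen -> (not seen)))) and ((not seen) -> (q -> (not seen)))
  WP_2: (seen -> ((seen -> ((not seen) and (seen -> (not seen)))) and ((not seen) -> (seen -> (not seen))))) and ((not seen) -> (q -> (not seen)))
  WP_3: (seen -> ((seen -> ((seen -> ((not seen) and (seen -> (not seen)))) and ((not seen) -> (seen -> (not seen))))) and ((not seen) -> (seen -> (not seen))))) and ((not seen) -> (q -> (not seen)))
So before the loop: (seen -> ((seen -> ((seen -> ((not seen) and (seen -> (not seen)))) and ((not seen) -> (seen -> (not seen))))) and ((not seen) -> (seen -> (not seen))))) and ((not seen) -> (q -> (not seen)))
Before seen := q and z: ((q and z) -> (((q and z) -> (((q and z) -> ((not (q and z)) and ((q and z) -> (not (q and z))))) and ((not (q and z)) -> ((q and z) -> (not (q and z)))))) and ((not (q and z)) -> ((q and z) -> (not (q and z)))))) and ((not (q and z)) -> (q -> (not (q and z))))
Answer: WP = ((q and z) -> (((q and z) -> (((q and z) -> ((not (q and z)) and ((q and z) -> (not (q and z))))) and ((not (q and z)) -> ((q and z) -> (not (q and z)))))) and ((not (q and z)) -> ((q and z) -> (not (q and z)))))) and ((not (q and z)) -> (q -> (not (q and z))))


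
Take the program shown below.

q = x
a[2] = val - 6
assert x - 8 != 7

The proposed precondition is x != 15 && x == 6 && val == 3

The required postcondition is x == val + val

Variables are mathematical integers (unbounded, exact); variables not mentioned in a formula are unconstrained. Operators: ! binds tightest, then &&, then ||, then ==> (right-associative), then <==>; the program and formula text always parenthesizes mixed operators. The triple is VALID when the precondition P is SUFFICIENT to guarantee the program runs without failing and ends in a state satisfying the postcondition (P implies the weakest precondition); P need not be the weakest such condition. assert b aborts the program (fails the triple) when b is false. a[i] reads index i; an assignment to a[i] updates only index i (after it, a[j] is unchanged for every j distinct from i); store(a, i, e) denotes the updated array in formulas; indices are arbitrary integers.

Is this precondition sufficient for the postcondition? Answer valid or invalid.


Working backward. After the program, the postcondition x == val + val must hold; in canonical form it is x == 2*val.
Before assert x - 8 != 7: x != 15 && x == 2*val
Before a[2] := val - 6: x != 15 && x == 2*val
Before q := x: x != 15 && x == 2*val
The weakest precondition is x != 15 && x == 2*val.
Check whether x != 15 && x == 6 && val == 3 implies it.
Every state satisfying the precondition satisfies the weakest precondition: the implication holds.
Answer: valid


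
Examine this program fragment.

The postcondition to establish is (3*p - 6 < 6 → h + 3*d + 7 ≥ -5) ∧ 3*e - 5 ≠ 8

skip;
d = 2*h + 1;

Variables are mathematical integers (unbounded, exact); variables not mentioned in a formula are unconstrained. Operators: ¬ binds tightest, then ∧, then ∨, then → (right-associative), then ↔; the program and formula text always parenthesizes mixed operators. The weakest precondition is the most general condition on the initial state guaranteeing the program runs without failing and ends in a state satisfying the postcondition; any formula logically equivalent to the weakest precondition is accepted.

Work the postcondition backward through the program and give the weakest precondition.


Working backward. After the program, the postcondition (3*p - 6 < 6 → h + 3*d + 7 ≥ -5) ∧ 3*e - 5 ≠ 8 must hold; in canonical form it is (3*p < 12 → 3*d + h ≥ -12) ∧ 3*e ≠ 13.
Before d := 2*h + 1: (3*p < 12 → 7*h ≥ -15) ∧ 3*e ≠ 13
Before skip: (3*p < 12 → 7*h ≥ -15) ∧ 3*e ≠ 13
Answer: WP = (3*p < 12 → 7*h ≥ -15) ∧ 3*e ≠ 13


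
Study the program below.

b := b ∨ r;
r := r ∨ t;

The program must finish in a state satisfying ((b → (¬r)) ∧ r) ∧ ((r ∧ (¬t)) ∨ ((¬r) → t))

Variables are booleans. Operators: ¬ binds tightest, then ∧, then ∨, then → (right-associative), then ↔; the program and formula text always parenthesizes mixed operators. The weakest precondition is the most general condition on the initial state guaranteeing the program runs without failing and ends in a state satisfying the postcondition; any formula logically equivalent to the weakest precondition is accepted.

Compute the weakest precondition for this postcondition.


Working backward. After the program, the postcondition ((b → (¬r)) ∧ r) ∧ ((r ∧ (¬t)) ∨ ((¬r) → t)) must hold; in canonical form it is (b → (¬r)) ∧ r ∧ ((r ∧ (¬t)) ∨ ((¬r) → t)).
Before r := r ∨ t: (b → (¬(r ∨ t))) ∧ (r ∨ t) ∧ (((r ∨ t) ∧ (¬t)) ∨ ((¬(r ∨ t)) → t))
Before b := b ∨ r: ((b ∨ r) → (¬(r ∨ t))) ∧ (r ∨ t) ∧ (((r ∨ t) ∧ (¬t)) ∨ ((¬(r ∨ t)) → t))
Answer: WP = ((b ∨ r) → (¬(r ∨ t))) ∧ (r ∨ t) ∧ (((r ∨ t) ∧ (¬t)) ∨ ((¬(r ∨ t)) → t))


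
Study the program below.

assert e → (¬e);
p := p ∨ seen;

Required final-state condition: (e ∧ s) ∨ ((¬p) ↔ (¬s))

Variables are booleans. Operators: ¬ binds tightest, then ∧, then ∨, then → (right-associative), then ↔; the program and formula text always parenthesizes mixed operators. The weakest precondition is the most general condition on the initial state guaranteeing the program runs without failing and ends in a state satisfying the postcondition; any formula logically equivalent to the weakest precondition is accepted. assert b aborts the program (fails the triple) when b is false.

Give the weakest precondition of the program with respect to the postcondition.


Working backward. After the program, (e ∧ s) ∨ ((¬p) ↔ (¬s)) must hold.
Before p := p ∨ seen: (e ∧ s) ∨ ((¬(p ∨ seen)) ↔ (¬s))
Before assert e → (¬e): (e → (¬e)) ∧ ((e ∧ s) ∨ ((¬(p ∨ seen)) ↔ (¬s)))
Answer: WP = (e → (¬e)) ∧ ((e ∧ s) ∨ ((¬(p ∨ seen)) ↔ (¬s)))


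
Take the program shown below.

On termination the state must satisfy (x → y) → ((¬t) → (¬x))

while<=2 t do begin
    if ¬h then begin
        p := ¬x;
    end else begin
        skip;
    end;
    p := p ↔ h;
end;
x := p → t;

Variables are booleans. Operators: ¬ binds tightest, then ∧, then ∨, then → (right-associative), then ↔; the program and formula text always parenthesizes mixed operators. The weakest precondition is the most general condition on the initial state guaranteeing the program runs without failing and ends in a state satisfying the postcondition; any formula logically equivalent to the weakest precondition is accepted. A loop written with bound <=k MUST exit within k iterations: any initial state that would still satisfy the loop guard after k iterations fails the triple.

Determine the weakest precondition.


Working backward. After the program, (x → y) → ((¬t) → (¬x)) must hold.
Before x := p → t: ((p → t) → y) → ((¬t) → (¬(p → t)))
Before the loop (bound <=2), unroll the exhaustion recursion (WP_0 = exit-now case; WP_j = one more guarded iteration, up to j = 2):
  WP_0: (¬t) ∧ (((p → t) → y) → ((¬t) → (¬(p → t))))
  WP_1: (t → (((¬h) → ((¬t) ∧ (((((¬x) ↔ h) → t) → y) → ((¬t) → (¬(((¬x) ↔ h) → t)))))) ∧ (h → ((¬t) ∧ ((((p ↔ h) → t) → y) → ((¬t) → (¬((p ↔ h) → t)))))))) ∧ ((¬t) → (((p → t) → y) → ((¬t) → (¬(p → t)))))
  WP_2: (t → (((¬h) → ((t → (((¬h) → ((¬t) ∧ (((((¬x) ↔ h) → t) → y) → ((¬t) → (¬(((¬x) ↔ h) → t)))))) ∧ (h → ((¬t) ∧ ((((((¬x) ↔ h) ↔ h) → t) → y) → ((¬t) → (¬((((¬x) ↔ h) ↔ h) → t)))))))) ∧ ((¬t) → (((((¬x) ↔ h) → t) → y) → ((¬t) → (¬(((¬x) ↔ h) → t))))))) ∧ (h → ((t → (((¬h) → ((¬t) ∧ (((((¬x) ↔ h) → t) → y) → ((¬t) → (¬(((¬x) ↔ h) → t)))))) ∧ (h → ((¬t) ∧ (((((p ↔ h) ↔ h) → t) → y) → ((¬t) → (¬(((p ↔ h) ↔ h) → t)))))))) ∧ ((¬t) → ((((p ↔ h) → t) → y) → ((¬t) → (¬((p ↔ h) → t))))))))) ∧ ((¬t) → (((p → t) → y) → ((¬t) → (¬(p → t)))))
So before the loop: (t → (((¬h) → ((t → (((¬h) → ((¬t) ∧ (((((¬x) ↔ h) → t) → y) → ((¬t) → (¬(((¬x) ↔ h) → t)))))) ∧ (h → ((¬t) ∧ ((((((¬x) ↔ h) ↔ h) → t) → y) → ((¬t) → (¬((((¬x) ↔ h) ↔ h) → t)))))))) ∧ ((¬t) → (((((¬x) ↔ h) → t) → y) → ((¬t) → (¬(((¬x) ↔ h) → t))))))) ∧ (h → ((t → (((¬h) → ((¬t) ∧ (((((¬x) ↔ h) → t) → y) → ((¬t) → (¬(((¬x) ↔ h) → t)))))) ∧ (h → ((¬t) ∧ (((((p ↔ h) ↔ h) → t) → y) → ((¬t) → (¬(((p ↔ h) ↔ h) → t)))))))) ∧ ((¬t) → ((((p ↔ h) → t) → y) → ((¬t) → (¬((p ↔ h) → t))))))))) ∧ ((¬t) → (((p → t) → y) → ((¬t) → (¬(p → t)))))
Answer: WP = (t → (((¬h) → ((t → (((¬h) → ((¬t) ∧ (((((¬x) ↔ h) → t) → y) → ((¬t) → (¬(((¬x) ↔ h) → t)))))) ∧ (h → ((¬t) ∧ ((((((¬x) ↔ h) ↔ h) → t) → y) → ((¬t) → (¬((((¬x) ↔ h) ↔ h) → t)))))))) ∧ ((¬t) → (((((¬x) ↔ h) → t) → y) → ((¬t) → (¬(((¬x) ↔ h) → t))))))) ∧ (h → ((t → (((¬h) → ((¬t) ∧ (((((¬x) ↔ h) → t) → y) → ((¬t) → (¬(((¬x) ↔ h) → t)))))) ∧ (h → ((¬t) ∧ (((((p ↔ h) ↔ h) → t) → y) → ((¬t) → (¬(((p ↔ h) ↔ h) → t)))))))) ∧ ((¬t) → ((((p ↔ h) → t) → y) → ((¬t) → (¬((p ↔ h) → t))))))))) ∧ ((¬t) → (((p → t) → y) → ((¬t) → (¬(p → t)))))


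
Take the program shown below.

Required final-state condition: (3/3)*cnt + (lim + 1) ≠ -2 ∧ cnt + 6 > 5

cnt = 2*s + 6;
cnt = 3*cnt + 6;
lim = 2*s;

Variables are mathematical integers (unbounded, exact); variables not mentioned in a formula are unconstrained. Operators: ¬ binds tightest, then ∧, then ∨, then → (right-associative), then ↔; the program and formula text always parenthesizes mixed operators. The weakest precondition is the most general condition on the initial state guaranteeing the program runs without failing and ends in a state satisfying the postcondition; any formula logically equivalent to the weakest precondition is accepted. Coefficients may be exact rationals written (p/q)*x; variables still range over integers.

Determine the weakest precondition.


Working backward. After the program, the postcondition (3/3)*cnt + (lim + 1) ≠ -2 ∧ cnt + 6 > 5 must hold; in canonical form it is cnt + lim ≠ -3 ∧ cnt > -1.
Before lim := 2*s: cnt + 2*s ≠ -3 ∧ cnt > -1
Before cnt := 3*cnt + 6: 3*cnt + 2*s ≠ -9 ∧ 3*cnt > -7
Before cnt := 2*s + 6: 8*s ≠ -27 ∧ 6*s > -25
Answer: WP = 8*s ≠ -27 ∧ 6*s > -25


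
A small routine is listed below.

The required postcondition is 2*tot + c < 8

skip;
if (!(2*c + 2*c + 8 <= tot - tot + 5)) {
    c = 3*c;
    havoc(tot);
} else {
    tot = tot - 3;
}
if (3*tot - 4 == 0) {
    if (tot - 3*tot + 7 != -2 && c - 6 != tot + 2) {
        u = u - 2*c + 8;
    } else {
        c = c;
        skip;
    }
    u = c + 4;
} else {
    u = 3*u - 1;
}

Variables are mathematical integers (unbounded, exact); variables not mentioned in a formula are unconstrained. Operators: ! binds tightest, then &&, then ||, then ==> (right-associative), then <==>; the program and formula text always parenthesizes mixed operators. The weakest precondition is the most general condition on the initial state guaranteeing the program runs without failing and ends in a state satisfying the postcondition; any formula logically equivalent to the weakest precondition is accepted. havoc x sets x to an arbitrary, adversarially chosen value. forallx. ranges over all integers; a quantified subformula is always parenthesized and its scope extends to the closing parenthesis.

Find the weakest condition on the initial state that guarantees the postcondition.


Working backward. After the program, the postcondition 2*tot + c < 8 must hold; in canonical form it is c + 2*tot < 8.
Then branch requires ((2*tot != 9 && c != tot + 8) ==> c + 2*tot < 8) && ((!(2*tot != 9 && c != tot + 8)) ==> c + 2*tot < 8); else branch requires c + 2*tot < 8.
Before the if: (3*tot == 4 ==> (((2*tot != 9 && c != tot + 8) ==> c + 2*tot < 8) && ((!(2*tot != 9 && c != tot + 8)) ==> c + 2*tot < 8))) && ((!(3*tot == 4)) ==> c + 2*tot < 8)
Then branch requires forall tot_1. ((3*tot_1 == 4 ==> (((2*tot_1 != 9 && 3*c != tot_1 + 8) ==> 3*c + 2*tot_1 < 8) && ((!(2*tot_1 != 9 && 3*c != tot_1 + 8)) ==> 3*c + 2*tot_1 < 8))) && ((!(3*tot_1 == 4)) ==> 3*c + 2*tot_1 < 8)); else branch requires (3*tot == 13 ==> (((2*tot != 15 && c != tot + 5) ==> c + 2*tot < 14) && ((!(2*tot != 15 && c != tot + 5)) ==> c + 2*tot < 14))) && ((!(3*tot == 13)) ==> c + 2*tot < 14).
Before the if: ((!(4*c <= -3)) ==> (forall tot_1. ((3*tot_1 == 4 ==> (((2*tot_1 != 9 && 3*c != tot_1 + 8) ==> 3*c + 2*tot_1 < 8) && ((!(2*tot_1 != 9 && 3*c != tot_1 + 8)) ==> 3*c + 2*tot_1 < 8))) && ((!(3*tot_1 == 4)) ==> 3*c + 2*tot_1 < 8)))) && (4*c <= -3 ==> ((3*tot == 13 ==> (((2*tot != 15 && c != tot + 5) ==> c + 2*tot < 14) && ((!(2*tot != 15 && c != tot + 5)) ==> c + 2*tot < 14))) && ((!(3*tot == 13)) ==> c + 2*tot < 14)))
Before skip: ((!(4*c <= -3)) ==> (forall tot_1. ((3*tot_1 == 4 ==> (((2*tot_1 != 9 && 3*c != tot_1 + 8) ==> 3*c + 2*tot_1 < 8) && ((!(2*tot_1 != 9 && 3*c != tot_1 + 8)) ==> 3*c + 2*tot_1 < 8))) && ((!(3*tot_1 == 4)) ==> 3*c + 2*tot_1 < 8)))) && (4*c <= -3 ==> ((3*tot == 13 ==> (((2*tot != 15 && c != tot + 5) ==> c + 2*tot < 14) && ((!(2*tot != 15 && c != tot + 5)) ==> c + 2*tot < 14))) && ((!(3*tot == 13)) ==> c + 2*tot < 14)))
Answer: WP = ((!(4*c <= -3)) ==> (forall tot_1. ((3*tot_1 == 4 ==> (((2*tot_1 != 9 && 3*c != tot_1 + 8) ==> 3*c + 2*tot_1 < 8) && ((!(2*tot_1 != 9 && 3*c != tot_1 + 8)) ==> 3*c + 2*tot_1 < 8))) && ((!(3*tot_1 == 4)) ==> 3*c + 2*tot_1 < 8)))) && (4*c <= -3 ==> ((3*tot == 13 ==> (((2*tot != 15 && c != tot + 5) ==> c + 2*tot < 14) && ((!(2*tot != 15 && c != tot + 5)) ==> c + 2*tot < 14))) && ((!(3*tot == 13)) ==> c + 2*tot < 14)))


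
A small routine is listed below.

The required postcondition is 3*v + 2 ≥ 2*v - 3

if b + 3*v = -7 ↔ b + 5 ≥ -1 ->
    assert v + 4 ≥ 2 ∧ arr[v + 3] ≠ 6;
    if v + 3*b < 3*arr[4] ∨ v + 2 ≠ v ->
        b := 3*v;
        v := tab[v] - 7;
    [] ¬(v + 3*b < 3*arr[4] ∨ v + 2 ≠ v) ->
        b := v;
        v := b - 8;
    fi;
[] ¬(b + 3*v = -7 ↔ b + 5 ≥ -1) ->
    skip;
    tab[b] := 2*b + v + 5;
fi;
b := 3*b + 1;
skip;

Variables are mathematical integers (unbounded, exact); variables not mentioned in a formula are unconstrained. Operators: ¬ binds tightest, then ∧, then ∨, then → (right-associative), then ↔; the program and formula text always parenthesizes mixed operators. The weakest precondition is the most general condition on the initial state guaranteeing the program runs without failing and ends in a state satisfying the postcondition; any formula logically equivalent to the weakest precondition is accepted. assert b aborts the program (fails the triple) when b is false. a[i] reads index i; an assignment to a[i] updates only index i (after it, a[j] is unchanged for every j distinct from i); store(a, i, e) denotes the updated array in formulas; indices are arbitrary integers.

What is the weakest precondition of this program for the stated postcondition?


Working backward. After the program, the postcondition 3*v + 2 ≥ 2*v - 3 must hold; in canonical form it is v ≥ -5.
Before skip: v ≥ -5
Before b := 3*b + 1: v ≥ -5
Then branch requires v ≥ -2 ∧ arr[v + 3] ≠ 6 ∧ tab[v] ≥ 2; else branch requires v ≥ -5.
Before the if: ((b + 3*v = -7 ↔ b ≥ -6) → (v ≥ -2 ∧ arr[v + 3] ≠ 6 ∧ tab[v] ≥ 2)) ∧ ((¬(b + 3*v = -7 ↔ b ≥ -6)) → v ≥ -5)
Answer: WP = ((b + 3*v = -7 ↔ b ≥ -6) → (v ≥ -2 ∧ arr[v + 3] ≠ 6 ∧ tab[v] ≥ 2)) ∧ ((¬(b + 3*v = -7 ↔ b ≥ -6)) → v ≥ -5)


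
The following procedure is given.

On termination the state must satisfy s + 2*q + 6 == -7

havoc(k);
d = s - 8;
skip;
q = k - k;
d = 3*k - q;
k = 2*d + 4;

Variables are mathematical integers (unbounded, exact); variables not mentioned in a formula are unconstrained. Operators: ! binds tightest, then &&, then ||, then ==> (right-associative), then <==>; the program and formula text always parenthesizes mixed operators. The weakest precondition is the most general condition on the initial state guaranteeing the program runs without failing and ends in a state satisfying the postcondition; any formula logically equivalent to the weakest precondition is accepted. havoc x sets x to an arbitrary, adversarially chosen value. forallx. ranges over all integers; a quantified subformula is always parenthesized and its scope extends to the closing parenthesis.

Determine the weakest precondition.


Working backward. After the program, the postcondition s + 2*q + 6 == -7 must hold; in canonical form it is 2*q + s == -13.
Before k := 2*d + 4: 2*q + s == -13
Before d := 3*k - q: 2*q + s == -13
Before q := k - k: s == -13
Before skip: s == -13
Before d := s - 8: s == -13
Before havoc k: s == -13
Answer: WP = s == -13


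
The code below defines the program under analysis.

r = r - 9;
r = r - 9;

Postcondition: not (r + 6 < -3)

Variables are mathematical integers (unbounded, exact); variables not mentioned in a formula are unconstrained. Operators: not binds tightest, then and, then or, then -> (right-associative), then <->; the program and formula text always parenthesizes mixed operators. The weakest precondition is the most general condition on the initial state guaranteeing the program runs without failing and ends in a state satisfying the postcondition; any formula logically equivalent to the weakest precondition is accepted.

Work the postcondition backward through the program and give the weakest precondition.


Working backward. After the program, the postcondition not (r + 6 < -3) must hold; in canonical form it is not (r < -9).
Before r := r - 9: not (r < 0)
Before r := r - 9: not (r < 9)
Answer: WP = not (r < 9)


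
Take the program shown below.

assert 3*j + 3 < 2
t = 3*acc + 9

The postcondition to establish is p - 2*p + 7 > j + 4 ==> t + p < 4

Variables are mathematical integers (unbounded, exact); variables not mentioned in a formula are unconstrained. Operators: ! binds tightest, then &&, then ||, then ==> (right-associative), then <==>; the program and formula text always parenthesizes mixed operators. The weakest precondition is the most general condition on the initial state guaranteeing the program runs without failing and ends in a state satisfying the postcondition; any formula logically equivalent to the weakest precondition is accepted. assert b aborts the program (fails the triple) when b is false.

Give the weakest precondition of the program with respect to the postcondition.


Working backward. After the program, the postcondition p - 2*p + 7 > j + 4 ==> t + p < 4 must hold; in canonical form it is j + p < 3 ==> p + t < 4.
Before t := 3*acc + 9: j + p < 3 ==> 3*acc + p < -5
Before assert 3*j + 3 < 2: 3*j < -1 && (j + p < 3 ==> 3*acc + p < -5)
Answer: WP = 3*j < -1 && (j + p < 3 ==> 3*acc + p < -5)


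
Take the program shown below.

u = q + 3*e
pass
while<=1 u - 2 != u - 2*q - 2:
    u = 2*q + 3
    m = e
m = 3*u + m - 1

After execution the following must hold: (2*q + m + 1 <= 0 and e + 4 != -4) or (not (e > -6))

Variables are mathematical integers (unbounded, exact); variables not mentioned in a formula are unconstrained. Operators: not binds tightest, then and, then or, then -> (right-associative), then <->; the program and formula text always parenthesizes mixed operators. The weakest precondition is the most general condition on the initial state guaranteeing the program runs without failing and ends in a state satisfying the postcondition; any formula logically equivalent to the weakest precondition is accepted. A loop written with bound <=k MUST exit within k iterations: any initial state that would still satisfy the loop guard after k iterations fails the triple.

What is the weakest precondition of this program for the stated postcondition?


Working backward. After the program, the postcondition (2*q + m + 1 <= 0 and e + 4 != -4) or (not (e > -6)) must hold; in canonical form it is (m + 2*q <= -1 and e != -8) or (not (e > -6)).
Before m := 3*u + m - 1: (m + 2*q + 3*u <= 0 and e != -8) or (not (e > -6))
Before the loop (bound <=1), unroll the exhaustion recursion (WP_0 = exit-now case; WP_j = one more guarded iteration, up to j = 1):
  WP_0: (not (2*q != 0)) and ((m + 2*q + 3*u <= 0 and e != -8) or (not (e > -6)))
  WP_1: (2*q != 0 -> ((not (2*q != 0)) and ((e + 8*q <= -9 and e != -8) or (not (e > -6))))) and ((not (2*q != 0)) -> ((m + 2*q + 3*u <= 0 and e != -8) or (not (e > -6))))
So before the loop: (2*q != 0 -> ((not (2*q != 0)) and ((e + 8*q <= -9 and e != -8) or (not (e > -6))))) and ((not (2*q != 0)) -> ((m + 2*q + 3*u <= 0 and e != -8) or (not (e > -6))))
Before skip: (2*q != 0 -> ((not (2*q != 0)) and ((e + 8*q <= -9 and e != -8) or (not (e > -6))))) and ((not (2*q != 0)) -> ((m + 2*q + 3*u <= 0 and e != -8) or (not (e > -6))))
Before u := q + 3*e: (2*q != 0 -> ((not (2*q != 0)) and ((e + 8*q <= -9 and e != -8) or (not (e > -6))))) and ((not (2*q != 0)) -> ((9*e + m + 5*q <= 0 and e != -8) or (not (e > -6))))
Answer: WP = (2*q != 0 -> ((not (2*q != 0)) and ((e + 8*q <= -9 and e != -8) or (not (e > -6))))) and ((not (2*q != 0)) -> ((9*e + m + 5*q <= 0 and e != -8) or (not (e > -6))))


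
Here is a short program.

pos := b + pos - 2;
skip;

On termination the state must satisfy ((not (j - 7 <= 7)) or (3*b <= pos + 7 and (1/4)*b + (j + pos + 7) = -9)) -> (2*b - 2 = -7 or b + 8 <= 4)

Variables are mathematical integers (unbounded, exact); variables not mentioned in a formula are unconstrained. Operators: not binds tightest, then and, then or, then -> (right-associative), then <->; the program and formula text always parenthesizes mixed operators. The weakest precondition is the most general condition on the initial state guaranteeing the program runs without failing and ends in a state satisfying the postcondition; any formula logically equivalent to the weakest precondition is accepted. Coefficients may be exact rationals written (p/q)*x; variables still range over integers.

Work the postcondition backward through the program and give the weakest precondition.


Working backward. After the program, the postcondition ((not (j - 7 <= 7)) or (3*b <= pos + 7 and (1/4)*b + (j + pos + 7) = -9)) -> (2*b - 2 = -7 or b + 8 <= 4) must hold; in canonical form it is ((not (j <= 14)) or (3*b <= pos + 7 and (1/4)*b + j + pos = -16)) -> (2*b = -5 or b <= -4).
Before skip: ((not (j <= 14)) or (3*b <= pos + 7 and (1/4)*b + j + pos = -16)) -> (2*b = -5 or b <= -4)
Before pos := b + pos - 2: ((not (j <= 14)) or (2*b <= pos + 5 and (5/4)*b + j + pos = -14)) -> (2*b = -5 or b <= -4)
Answer: WP = ((not (j <= 14)) or (2*b <= pos + 5 and (5/4)*b + j + pos = -14)) -> (2*b = -5 or b <= -4)


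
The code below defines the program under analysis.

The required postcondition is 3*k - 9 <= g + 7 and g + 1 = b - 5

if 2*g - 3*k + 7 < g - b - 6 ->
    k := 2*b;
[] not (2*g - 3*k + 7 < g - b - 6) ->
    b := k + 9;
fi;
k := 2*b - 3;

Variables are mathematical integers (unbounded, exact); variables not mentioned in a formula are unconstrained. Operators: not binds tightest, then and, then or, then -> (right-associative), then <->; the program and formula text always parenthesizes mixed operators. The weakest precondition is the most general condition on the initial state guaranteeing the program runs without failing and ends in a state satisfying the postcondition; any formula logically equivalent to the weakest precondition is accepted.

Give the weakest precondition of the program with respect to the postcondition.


Working backward. After the program, the postcondition 3*k - 9 <= g + 7 and g + 1 = b - 5 must hold; in canonical form it is 3*k <= g + 16 and g = b - 6.
Before k := 2*b - 3: 6*b <= g + 25 and g = b - 6
Then branch requires 6*b <= g + 25 and g = b - 6; else branch requires 6*k <= g - 29 and g = k + 3.
Before the if: (b + g < 3*k - 13 -> (6*b <= g + 25 and g = b - 6)) and ((not (b + g < 3*k - 13)) -> (6*k <= g - 29 and g = k + 3))
Answer: WP = (b + g < 3*k - 13 -> (6*b <= g + 25 and g = b - 6)) and ((not (b + g < 3*k - 13)) -> (6*k <= g - 29 and g = k + 3))


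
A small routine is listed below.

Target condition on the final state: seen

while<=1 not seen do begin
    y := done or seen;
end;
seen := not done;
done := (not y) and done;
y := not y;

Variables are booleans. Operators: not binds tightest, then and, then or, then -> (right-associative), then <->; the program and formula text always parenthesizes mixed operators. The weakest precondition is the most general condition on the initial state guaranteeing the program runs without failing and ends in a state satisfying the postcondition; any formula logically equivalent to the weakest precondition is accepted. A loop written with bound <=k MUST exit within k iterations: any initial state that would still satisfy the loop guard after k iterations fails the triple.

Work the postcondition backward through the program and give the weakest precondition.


Working backward. After the program, seen must hold.
Before y := not y: seen
Before done := (not y) and done: seen
Before seen := not done: not done
Before the loop (bound <=1), unroll the exhaustion recursion (WP_0 = exit-now case; WP_j = one more guarded iteration, up to j = 1):
  WP_0: seen and (not done)
  WP_1: ((not seen) -> (seen and (not done))) and (seen -> (not done))
So before the loop: ((not seen) -> (seen and (not done))) and (seen -> (not done))
Answer: WP = ((not seen) -> (seen and (not done))) and (seen -> (not done))


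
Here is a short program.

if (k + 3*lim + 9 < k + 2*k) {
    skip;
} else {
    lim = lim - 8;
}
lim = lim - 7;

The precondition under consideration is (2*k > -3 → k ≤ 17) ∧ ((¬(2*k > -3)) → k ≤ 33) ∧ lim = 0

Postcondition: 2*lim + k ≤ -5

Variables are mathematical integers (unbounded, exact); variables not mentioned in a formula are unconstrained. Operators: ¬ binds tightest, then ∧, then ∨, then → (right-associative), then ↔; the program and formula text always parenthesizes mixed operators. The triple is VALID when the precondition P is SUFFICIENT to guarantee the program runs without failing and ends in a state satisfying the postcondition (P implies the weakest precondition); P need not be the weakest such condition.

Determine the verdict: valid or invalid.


Working backward. After the program, the postcondition 2*lim + k ≤ -5 must hold; in canonical form it is k + 2*lim ≤ -5.
Before lim := lim - 7: k + 2*lim ≤ 9
Then branch requires k + 2*lim ≤ 9; else branch requires k + 2*lim ≤ 25.
Before the if: (3*lim < 2*k - 9 → k + 2*lim ≤ 9) ∧ ((¬(3*lim < 2*k - 9)) → k + 2*lim ≤ 25)
The weakest precondition is (3*lim < 2*k - 9 → k + 2*lim ≤ 9) ∧ ((¬(3*lim < 2*k - 9)) → k + 2*lim ≤ 25).
Check whether (2*k > -3 → k ≤ 17) ∧ ((¬(2*k > -3)) → k ≤ 33) ∧ lim = 0 implies it.
Countermodel: at the initial state k = 10, lim = 0, the precondition holds but the weakest precondition fails.
Answer: invalid


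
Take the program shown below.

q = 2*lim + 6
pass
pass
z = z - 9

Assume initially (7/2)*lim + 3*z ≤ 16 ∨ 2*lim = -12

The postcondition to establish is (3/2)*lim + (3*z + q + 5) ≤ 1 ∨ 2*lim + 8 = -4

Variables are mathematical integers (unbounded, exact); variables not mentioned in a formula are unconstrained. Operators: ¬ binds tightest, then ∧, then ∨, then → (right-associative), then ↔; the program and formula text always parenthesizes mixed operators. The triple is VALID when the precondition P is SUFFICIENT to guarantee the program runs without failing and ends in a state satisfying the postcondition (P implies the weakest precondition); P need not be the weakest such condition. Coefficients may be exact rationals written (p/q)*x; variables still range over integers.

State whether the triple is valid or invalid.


Working backward. After the program, the postcondition (3/2)*lim + (3*z + q + 5) ≤ 1 ∨ 2*lim + 8 = -4 must hold; in canonical form it is (3/2)*lim + q + 3*z ≤ -4 ∨ 2*lim = -12.
Before z := z - 9: (3/2)*lim + q + 3*z ≤ 23 ∨ 2*lim = -12
Before skip: (3/2)*lim + q + 3*z ≤ 23 ∨ 2*lim = -12
Before skip: (3/2)*lim + q + 3*z ≤ 23 ∨ 2*lim = -12
Before q := 2*lim + 6: (7/2)*lim + 3*z ≤ 17 ∨ 2*lim = -12
The weakest precondition is (7/2)*lim + 3*z ≤ 17 ∨ 2*lim = -12.
Check whether (7/2)*lim + 3*z ≤ 16 ∨ 2*lim = -12 implies it.
Every state satisfying the precondition satisfies the weakest precondition: the implication holds.
Answer: valid


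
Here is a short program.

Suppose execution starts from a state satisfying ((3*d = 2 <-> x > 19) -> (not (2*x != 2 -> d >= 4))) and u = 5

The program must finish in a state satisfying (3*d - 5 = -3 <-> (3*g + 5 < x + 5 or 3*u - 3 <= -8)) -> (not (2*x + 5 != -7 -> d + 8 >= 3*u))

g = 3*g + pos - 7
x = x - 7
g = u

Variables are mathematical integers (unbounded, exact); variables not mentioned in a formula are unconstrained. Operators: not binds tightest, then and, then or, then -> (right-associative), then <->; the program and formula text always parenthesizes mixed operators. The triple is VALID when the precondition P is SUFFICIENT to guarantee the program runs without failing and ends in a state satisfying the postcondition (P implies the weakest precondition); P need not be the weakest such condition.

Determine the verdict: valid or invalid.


Working backward. After the program, the postcondition (3*d - 5 = -3 <-> (3*g + 5 < x + 5 or 3*u - 3 <= -8)) -> (not (2*x + 5 != -7 -> d + 8 >= 3*u)) must hold; in canonical form it is (3*d = 2 <-> (3*g < x or 3*u <= -5)) -> (not (2*x != -12 -> d >= 3*u - 8)).
Before g := u: (3*d = 2 <-> (3*u < x or 3*u <= -5)) -> (not (2*x != -12 -> d >= 3*u - 8))
Before x := x - 7: (3*d = 2 <-> (3*u < x - 7 or 3*u <= -5)) -> (not (2*x != 2 -> d >= 3*u - 8))
Before g := 3*g + pos - 7: (3*d = 2 <-> (3*u < x - 7 or 3*u <= -5)) -> (not (2*x != 2 -> d >= 3*u - 8))
The weakest precondition is (3*d = 2 <-> (3*u < x - 7 or 3*u <= -5)) -> (not (2*x != 2 -> d >= 3*u - 8)).
Check whether ((3*d = 2 <-> x > 19) -> (not (2*x != 2 -> d >= 4))) and u = 5 implies it.
Countermodel: at the initial state d = 7, u = 5, x = 20, the precondition holds but the weakest precondition fails.
Answer: invalid


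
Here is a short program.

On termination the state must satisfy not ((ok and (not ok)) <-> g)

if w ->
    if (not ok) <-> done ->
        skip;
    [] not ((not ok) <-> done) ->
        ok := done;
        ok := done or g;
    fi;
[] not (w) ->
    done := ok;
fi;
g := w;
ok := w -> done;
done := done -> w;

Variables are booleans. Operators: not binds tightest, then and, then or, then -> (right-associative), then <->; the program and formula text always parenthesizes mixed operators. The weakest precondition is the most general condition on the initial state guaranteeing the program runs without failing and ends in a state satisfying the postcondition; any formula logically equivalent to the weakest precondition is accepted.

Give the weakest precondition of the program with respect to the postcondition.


Working backward. After the program, the postcondition not ((ok and (not ok)) <-> g) must hold; in canonical form it is g.
Before done := done -> w: g
Before ok := w -> done: g
Before g := w: w
Then branch requires (((not ok) <-> done) -> w) and ((not ((not ok) <-> done)) -> w); else branch requires w.
Before the if: (w -> ((((not ok) <-> done) -> w) and ((not ((not ok) <-> done)) -> w))) and ((not w) -> w)
Answer: WP = (w -> ((((not ok) <-> done) -> w) and ((not ((not ok) <-> done)) -> w))) and ((not w) -> w)


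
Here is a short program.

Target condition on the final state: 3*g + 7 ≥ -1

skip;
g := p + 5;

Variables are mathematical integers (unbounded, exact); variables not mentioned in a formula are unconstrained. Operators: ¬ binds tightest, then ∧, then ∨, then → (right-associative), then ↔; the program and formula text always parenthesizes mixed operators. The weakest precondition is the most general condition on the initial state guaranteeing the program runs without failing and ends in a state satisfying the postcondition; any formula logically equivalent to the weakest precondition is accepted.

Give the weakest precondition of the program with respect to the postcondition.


Working backward. After the program, the postcondition 3*g + 7 ≥ -1 must hold; in canonical form it is 3*g ≥ -8.
Before g := p + 5: 3*p ≥ -23
Before skip: 3*p ≥ -23
Answer: WP = 3*p ≥ -23
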